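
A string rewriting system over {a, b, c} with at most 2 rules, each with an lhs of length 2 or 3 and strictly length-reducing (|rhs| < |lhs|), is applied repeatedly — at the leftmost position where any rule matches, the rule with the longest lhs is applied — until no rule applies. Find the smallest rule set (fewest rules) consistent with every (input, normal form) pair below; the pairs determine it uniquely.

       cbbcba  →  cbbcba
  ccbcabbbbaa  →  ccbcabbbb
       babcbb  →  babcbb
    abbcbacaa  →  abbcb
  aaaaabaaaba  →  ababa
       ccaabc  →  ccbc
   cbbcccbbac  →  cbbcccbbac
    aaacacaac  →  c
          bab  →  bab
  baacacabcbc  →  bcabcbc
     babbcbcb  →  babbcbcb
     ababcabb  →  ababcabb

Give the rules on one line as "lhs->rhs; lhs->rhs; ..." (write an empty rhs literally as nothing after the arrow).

  | cbbcba
  | ccbcabbbbaa => ccbcabbbb
  | babcbb
  | abbcbacaa => abbcbaa => abbcb

aa->; aca->a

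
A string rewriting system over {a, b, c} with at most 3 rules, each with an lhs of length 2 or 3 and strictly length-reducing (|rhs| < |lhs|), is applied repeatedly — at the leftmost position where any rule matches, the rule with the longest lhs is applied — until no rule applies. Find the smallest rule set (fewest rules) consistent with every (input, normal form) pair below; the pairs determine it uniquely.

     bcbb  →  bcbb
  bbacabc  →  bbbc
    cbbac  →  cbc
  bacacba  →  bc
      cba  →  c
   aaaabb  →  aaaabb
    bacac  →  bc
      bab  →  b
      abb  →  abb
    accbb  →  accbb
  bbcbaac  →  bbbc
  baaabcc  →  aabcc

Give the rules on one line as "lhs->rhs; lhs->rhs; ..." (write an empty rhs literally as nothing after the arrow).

ba->; ca->b

  | bcbb
  | bbacabc => bcabc => bbbc
  | cbbac => cbc
  | bacacba => cacba => bcba => bc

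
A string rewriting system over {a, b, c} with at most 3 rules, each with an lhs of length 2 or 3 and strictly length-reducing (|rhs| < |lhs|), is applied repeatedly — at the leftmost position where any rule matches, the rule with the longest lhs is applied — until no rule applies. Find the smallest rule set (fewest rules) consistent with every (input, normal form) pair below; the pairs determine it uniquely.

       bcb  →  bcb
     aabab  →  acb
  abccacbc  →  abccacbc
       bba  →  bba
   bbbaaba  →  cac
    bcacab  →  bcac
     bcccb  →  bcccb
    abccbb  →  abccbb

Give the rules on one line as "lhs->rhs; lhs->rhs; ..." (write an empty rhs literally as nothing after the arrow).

  | bcb
  | aabab => acb
  | abccacbc
  | bba

aba->c; bbb->c; cab->c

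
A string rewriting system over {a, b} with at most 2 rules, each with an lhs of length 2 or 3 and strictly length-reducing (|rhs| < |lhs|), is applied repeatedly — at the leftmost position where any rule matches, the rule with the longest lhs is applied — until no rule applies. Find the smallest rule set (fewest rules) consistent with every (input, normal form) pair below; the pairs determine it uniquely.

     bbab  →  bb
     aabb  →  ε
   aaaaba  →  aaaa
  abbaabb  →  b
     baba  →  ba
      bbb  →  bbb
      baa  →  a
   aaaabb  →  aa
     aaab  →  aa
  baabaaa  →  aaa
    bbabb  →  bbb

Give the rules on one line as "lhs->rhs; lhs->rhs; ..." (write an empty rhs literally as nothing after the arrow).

  | bbab => bb
  | aabb => ab => ε
  | aaaaba => aaaa
  | abbaabb => baabb => abb => b

ab->; baa->a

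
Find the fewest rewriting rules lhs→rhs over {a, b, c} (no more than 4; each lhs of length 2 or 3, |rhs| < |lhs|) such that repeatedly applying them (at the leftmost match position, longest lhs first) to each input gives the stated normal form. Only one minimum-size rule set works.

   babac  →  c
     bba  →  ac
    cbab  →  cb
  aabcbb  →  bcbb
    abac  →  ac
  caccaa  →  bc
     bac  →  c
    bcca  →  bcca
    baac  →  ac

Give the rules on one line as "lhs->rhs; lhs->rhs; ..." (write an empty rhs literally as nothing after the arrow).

  | babac => bac => c
  | bba => ac
  | cbab => cb
  | aabcbb => bcbb

aa->; ba->; bba->ac; cac->b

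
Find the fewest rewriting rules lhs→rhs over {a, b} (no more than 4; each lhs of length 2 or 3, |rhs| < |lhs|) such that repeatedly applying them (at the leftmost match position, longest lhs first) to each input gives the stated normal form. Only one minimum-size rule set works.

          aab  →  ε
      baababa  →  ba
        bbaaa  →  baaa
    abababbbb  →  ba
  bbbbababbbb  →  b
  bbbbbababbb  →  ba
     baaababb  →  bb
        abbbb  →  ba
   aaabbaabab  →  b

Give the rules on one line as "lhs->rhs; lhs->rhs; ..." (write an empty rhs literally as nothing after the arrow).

aab->ab; ab->; bba->ba; bbb->ba

  | aab => ab => ε
  | baababa => bababa => baba => ba
  | bbaaa => baaa
  | abababbbb => ababbbb => abbbb => bbb => ba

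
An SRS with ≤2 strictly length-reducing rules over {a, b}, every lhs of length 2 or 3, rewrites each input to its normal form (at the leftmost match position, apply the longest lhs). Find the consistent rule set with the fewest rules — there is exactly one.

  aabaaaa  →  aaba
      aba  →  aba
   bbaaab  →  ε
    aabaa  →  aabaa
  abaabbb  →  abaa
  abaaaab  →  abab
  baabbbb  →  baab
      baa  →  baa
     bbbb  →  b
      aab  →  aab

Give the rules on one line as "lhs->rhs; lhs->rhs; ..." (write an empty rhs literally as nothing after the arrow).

aaa->; bbb->

  | aabaaaa => aaba
  | aba
  | bbaaab => bbb => ε
  | aabaa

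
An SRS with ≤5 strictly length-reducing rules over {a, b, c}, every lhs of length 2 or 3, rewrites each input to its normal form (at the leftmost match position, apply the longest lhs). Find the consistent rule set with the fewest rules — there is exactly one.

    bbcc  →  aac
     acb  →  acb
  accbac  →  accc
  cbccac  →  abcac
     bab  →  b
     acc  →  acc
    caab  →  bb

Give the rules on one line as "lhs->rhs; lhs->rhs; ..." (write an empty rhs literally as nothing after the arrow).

ba->; bbc->aa; caa->b; cbc->ab

  | bbcc => aac
  | acb
  | accbac => accc
  | cbccac => abcac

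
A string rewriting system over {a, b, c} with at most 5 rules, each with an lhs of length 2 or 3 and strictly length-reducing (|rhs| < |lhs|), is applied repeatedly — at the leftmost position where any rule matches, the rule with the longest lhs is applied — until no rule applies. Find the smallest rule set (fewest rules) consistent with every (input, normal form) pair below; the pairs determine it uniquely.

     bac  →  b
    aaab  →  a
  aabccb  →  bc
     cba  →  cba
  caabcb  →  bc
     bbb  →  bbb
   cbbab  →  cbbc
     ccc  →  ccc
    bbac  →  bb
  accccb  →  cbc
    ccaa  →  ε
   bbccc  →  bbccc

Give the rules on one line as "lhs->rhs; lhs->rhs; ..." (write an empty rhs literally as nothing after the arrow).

  | bac => b
  | aaab => aac => a
  | aabccb => acccb => ccb => bc
  | cba

ab->c; ac->; ca->; ccb->bc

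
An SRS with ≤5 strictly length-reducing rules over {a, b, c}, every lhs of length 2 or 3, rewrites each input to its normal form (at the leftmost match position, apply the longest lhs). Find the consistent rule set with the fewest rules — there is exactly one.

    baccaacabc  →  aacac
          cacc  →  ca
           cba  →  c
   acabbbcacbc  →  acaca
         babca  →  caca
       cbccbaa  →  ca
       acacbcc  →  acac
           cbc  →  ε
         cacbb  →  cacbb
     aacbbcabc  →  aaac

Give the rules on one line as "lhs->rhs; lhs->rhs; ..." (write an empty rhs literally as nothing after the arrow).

ba->; bab->ca; bc->c; cc->

  | baccaacabc => ccaacabc => aacabc => aacac
  | cacc => ca
  | cba => c
  | acabbbcacbc => acabbcacbc => acabcacbc => acacacbc => acacacc => acaca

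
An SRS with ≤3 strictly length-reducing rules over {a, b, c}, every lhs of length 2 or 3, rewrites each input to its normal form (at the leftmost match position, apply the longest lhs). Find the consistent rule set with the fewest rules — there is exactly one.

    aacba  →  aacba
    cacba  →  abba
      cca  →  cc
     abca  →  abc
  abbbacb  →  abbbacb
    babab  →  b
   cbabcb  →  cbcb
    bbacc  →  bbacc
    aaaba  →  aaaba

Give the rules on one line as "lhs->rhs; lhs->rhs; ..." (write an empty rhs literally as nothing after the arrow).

bab->b; ca->c; cac->ab

  | aacba
  | cacba => abba
  | cca => cc
  | abca => abc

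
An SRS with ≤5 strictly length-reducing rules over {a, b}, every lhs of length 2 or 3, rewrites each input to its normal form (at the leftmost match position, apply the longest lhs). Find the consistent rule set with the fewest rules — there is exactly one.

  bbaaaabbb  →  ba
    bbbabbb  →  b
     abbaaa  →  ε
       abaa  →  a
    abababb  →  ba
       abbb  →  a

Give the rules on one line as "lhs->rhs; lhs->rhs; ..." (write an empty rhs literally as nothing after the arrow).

aa->; ab->a; bb->b; bba->b

  | bbaaaabbb => baaabbb => babbb => babb => bab => ba
  | bbbabbb => bbabbb => bbbb => bbb => bb => b
  | abbaaa => abaaa => aaaa => aa => ε
  | abaa => aaa => a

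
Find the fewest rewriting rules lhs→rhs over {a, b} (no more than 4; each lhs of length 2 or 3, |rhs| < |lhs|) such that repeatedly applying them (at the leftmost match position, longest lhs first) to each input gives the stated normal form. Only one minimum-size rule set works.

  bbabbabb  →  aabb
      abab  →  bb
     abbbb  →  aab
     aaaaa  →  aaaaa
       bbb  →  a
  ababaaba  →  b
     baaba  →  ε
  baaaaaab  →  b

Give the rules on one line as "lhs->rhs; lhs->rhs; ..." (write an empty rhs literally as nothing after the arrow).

aba->b; ba->; baa->ba; bbb->a

  | bbabbabb => bbbabb => aabb
  | abab => bb
  | abbbb => aab
  | aaaaa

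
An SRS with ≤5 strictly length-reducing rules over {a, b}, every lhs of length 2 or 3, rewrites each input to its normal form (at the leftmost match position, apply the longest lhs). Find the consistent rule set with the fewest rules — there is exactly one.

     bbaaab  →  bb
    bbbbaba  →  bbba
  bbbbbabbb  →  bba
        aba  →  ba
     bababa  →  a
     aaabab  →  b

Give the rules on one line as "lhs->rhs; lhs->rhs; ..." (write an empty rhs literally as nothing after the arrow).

  | bbaaab => bbaab => bb
  | bbbbaba => bbbaa => bbba
  | bbbbbabbb => bbbbabb => bbbab => bba
  | aba => ba

aa->a; aab->; ab->b; bab->a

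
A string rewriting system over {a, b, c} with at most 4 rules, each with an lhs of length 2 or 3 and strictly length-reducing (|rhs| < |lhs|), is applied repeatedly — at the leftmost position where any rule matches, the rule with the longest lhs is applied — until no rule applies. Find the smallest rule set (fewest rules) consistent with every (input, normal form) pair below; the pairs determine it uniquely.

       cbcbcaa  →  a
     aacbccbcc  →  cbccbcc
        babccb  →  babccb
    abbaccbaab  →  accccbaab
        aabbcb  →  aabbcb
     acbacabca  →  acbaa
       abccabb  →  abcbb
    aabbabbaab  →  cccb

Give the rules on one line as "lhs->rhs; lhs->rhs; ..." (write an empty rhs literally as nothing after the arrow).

  | cbcbcaa => cbcaa => caa => a
  | aacbccbcc => cbccbcc
  | babccb
  | abbaccbaab => accccbaab

aac->c; bba->cc; bca->a; ca->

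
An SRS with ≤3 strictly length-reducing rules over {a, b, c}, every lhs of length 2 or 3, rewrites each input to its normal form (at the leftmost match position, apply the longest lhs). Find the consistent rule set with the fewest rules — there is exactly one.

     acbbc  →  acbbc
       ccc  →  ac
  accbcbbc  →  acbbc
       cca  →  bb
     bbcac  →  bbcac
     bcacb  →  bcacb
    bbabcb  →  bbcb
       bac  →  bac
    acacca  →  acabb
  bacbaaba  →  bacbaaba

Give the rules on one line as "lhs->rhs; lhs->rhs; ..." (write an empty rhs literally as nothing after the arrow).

  | acbbc
  | ccc => ac
  | accbcbbc => aabcbbc => acbbc
  | cca => bb

abc->c; cc->a; cca->bb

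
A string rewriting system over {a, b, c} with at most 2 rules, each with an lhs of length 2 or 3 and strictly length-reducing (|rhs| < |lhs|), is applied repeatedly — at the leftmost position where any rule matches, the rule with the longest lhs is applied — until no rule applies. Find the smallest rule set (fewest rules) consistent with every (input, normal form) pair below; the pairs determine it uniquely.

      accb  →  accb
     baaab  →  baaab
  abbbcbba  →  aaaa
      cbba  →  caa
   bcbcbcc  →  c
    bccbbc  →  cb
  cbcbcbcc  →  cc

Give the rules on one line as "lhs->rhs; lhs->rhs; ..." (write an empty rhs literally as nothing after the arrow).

bba->aa; bc->

  | accb
  | baaab
  | abbbcbba => abbbba => abbaa => aaaa
  | cbba => caa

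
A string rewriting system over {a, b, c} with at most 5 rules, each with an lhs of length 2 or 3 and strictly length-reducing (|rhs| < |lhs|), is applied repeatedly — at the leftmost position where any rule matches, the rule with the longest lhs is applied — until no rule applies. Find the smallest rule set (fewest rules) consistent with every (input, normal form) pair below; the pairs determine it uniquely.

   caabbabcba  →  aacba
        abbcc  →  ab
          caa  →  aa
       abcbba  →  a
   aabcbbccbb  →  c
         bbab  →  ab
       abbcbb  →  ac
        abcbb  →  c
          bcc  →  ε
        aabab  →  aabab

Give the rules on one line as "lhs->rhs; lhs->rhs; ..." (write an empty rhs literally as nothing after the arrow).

  | caabbabcba => aabbabcba => aaabcba => aacba
  | abbcc => acc => ab
  | caa => aa
  | abcbba => cbba => ca => a

abc->c; bb->; ca->a; cc->b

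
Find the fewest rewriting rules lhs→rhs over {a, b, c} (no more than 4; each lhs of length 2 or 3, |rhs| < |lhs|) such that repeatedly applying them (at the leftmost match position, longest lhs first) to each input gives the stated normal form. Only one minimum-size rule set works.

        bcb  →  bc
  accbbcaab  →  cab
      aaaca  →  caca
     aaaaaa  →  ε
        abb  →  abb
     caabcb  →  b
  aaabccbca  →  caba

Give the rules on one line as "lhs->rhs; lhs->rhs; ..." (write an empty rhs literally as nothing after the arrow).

aa->c; cb->c; ccc->

  | bcb => bc
  | accbbcaab => accbcaab => acccaab => aaab => cab
  | aaaca => caca
  | aaaaaa => caaaa => ccaa => ccc => ε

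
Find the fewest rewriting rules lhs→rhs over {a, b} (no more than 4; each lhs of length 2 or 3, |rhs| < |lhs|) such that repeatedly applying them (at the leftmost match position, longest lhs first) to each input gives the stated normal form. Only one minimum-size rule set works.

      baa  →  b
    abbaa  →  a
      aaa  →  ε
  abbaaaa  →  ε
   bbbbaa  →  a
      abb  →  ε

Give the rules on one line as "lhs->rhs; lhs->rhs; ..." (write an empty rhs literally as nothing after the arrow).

  | baa => b
  | abbaa => aaaa => a
  | aaa => ε
  | abbaaaa => aaaaaa => aaa => ε

aa->; aaa->; bb->a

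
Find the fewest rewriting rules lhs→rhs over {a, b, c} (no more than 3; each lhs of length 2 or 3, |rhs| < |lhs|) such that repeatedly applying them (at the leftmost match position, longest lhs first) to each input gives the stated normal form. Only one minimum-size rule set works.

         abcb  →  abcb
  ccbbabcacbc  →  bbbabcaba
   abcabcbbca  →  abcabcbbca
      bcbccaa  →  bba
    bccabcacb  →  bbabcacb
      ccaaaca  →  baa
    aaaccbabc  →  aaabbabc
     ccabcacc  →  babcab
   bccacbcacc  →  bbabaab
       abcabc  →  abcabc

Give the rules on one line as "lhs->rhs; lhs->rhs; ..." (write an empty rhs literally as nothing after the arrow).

aca->; cbc->ba; cc->b

  | abcb
  | ccbbabcacbc => bbbabcacbc => bbbabcaba
  | abcabcbbca
  | bcbccaa => bbacaa => bba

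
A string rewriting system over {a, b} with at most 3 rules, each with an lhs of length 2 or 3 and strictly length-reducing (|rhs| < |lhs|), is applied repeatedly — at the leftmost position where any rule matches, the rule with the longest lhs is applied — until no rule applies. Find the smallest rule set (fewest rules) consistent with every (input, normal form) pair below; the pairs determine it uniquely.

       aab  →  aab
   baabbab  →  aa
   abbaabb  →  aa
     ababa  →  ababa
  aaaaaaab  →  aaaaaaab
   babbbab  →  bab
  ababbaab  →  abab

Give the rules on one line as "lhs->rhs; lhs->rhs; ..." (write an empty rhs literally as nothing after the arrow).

baa->; bb->a; bba->ab

  | aab
  | baabbab => bbab => abb => aa
  | abbaabb => aababb => aabaa => aa
  | ababa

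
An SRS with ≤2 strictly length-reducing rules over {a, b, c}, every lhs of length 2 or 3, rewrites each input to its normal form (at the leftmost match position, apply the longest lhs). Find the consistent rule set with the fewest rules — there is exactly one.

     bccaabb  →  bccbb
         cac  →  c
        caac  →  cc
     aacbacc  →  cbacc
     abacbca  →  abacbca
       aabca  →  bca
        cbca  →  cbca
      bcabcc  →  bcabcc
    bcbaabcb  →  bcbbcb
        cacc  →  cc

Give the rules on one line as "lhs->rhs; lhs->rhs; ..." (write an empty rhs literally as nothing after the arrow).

  | bccaabb => bccbb
  | cac => c
  | caac => cc
  | aacbacc => cbacc

aa->; cac->c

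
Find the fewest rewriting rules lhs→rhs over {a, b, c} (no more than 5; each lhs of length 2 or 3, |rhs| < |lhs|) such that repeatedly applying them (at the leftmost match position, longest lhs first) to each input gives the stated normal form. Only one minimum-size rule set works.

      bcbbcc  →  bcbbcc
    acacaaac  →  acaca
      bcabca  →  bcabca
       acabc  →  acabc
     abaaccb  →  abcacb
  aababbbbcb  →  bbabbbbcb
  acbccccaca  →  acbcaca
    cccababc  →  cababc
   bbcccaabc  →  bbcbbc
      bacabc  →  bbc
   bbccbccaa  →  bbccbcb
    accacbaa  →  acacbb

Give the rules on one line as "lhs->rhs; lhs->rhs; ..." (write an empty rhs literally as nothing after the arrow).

aa->b; aac->ca; bac->a; cca->ca

  | bcbbcc
  | acacaaac => acacbac => acaca
  | bcabca
  | acabc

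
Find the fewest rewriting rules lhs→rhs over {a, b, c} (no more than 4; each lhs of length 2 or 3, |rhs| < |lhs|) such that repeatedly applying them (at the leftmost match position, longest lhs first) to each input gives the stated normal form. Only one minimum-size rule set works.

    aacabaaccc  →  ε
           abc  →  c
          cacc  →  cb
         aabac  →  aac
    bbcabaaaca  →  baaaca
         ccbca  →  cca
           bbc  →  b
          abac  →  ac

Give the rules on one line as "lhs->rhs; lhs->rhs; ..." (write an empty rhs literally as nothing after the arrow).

  | aacabaaccc => aacaaccc => aacabc => aacc => ab => ε
  | abc => c
  | cacc => cb
  | aabac => aac

ab->; acc->b; bc->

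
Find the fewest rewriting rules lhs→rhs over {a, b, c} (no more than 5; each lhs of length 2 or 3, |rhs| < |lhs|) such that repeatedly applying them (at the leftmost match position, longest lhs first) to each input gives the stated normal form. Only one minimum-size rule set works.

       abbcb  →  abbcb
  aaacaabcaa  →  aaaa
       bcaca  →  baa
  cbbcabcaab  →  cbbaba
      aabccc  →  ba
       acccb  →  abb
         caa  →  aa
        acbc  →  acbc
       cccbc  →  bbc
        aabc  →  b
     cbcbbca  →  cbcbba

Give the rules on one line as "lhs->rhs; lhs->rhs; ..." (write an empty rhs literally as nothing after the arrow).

  | abbcb
  | aaacaabcaa => aaaaabcaa => aaacccaa => aaabaa => accaa => aaaa
  | bcaca => baca => baa
  | cbbcabcaab => cbbabcaab => cbbabaab => cbbabcc => cbbaba

aab->cc; ca->a; cc->a; ccc->b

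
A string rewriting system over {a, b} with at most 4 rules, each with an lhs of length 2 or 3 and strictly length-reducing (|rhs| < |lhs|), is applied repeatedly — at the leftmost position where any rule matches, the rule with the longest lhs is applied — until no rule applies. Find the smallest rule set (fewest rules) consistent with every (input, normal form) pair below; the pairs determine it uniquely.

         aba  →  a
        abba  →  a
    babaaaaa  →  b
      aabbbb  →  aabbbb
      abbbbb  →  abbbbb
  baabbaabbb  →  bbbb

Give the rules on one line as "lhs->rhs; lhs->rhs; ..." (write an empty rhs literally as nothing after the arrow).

aba->a; ba->b; bba->ba

  | aba => a
  | abba => aba => a
  | babaaaaa => bbaaaaa => baaaaa => baaaa => baaa => baa => ba => b
  | aabbbb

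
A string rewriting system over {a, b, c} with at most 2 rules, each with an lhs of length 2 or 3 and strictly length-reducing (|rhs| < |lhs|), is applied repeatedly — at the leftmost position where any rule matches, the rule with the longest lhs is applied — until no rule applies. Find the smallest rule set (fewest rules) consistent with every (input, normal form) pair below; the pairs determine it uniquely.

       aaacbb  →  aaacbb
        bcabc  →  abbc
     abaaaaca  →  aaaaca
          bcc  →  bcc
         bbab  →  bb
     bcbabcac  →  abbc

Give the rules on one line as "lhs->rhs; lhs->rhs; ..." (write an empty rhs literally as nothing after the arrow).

  | aaacbb
  | bcabc => abbc
  | abaaaaca => aaaaca
  | bcc

ba->; bca->ab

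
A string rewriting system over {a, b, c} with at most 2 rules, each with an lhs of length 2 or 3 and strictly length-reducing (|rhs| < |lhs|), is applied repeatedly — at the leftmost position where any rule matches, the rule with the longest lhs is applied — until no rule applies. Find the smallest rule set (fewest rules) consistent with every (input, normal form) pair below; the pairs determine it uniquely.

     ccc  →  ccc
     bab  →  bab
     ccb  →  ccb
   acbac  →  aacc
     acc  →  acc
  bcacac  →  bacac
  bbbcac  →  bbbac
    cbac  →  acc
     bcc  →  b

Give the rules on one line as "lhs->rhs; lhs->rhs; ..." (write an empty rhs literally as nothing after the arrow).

  | ccc
  | bab
  | ccb
  | acbac => aacc

bc->b; cba->ac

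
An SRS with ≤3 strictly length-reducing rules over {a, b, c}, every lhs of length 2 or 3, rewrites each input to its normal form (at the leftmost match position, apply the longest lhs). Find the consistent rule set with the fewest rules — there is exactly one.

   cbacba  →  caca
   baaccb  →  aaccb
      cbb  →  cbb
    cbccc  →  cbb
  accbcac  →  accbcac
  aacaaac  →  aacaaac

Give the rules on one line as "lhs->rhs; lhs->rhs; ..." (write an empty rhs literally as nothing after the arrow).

  | cbacba => cacba => caca
  | baaccb => aaccb
  | cbb
  | cbccc => cbb

ba->a; ccc->b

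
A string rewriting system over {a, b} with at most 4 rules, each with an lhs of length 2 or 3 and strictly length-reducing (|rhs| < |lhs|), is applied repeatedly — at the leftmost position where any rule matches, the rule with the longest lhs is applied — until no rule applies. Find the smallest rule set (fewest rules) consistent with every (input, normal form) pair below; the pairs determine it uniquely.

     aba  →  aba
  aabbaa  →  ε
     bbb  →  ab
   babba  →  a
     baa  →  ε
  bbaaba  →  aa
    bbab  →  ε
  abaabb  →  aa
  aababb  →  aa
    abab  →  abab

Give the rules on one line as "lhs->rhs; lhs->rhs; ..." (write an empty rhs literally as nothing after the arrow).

  | aba
  | aabbaa => baa => ε
  | bbb => ab
  | babba => baaa => a

aab->; baa->; bb->a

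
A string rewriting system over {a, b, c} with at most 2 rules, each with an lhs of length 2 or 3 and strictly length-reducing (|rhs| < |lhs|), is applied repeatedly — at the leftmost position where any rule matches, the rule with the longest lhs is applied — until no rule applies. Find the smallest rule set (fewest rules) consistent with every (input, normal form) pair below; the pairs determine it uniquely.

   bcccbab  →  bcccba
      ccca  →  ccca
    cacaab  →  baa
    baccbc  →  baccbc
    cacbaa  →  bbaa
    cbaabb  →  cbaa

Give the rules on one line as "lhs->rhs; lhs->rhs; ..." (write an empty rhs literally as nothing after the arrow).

  | bcccbab => bcccba
  | ccca
  | cacaab => baab => baa
  | baccbc

ab->a; cac->b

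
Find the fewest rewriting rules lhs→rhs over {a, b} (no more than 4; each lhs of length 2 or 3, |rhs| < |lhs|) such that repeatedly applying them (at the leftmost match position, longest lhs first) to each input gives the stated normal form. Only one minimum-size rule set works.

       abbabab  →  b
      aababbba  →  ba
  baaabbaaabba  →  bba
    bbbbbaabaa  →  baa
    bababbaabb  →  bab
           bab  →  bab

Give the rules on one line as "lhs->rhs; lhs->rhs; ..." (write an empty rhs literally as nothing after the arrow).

aab->; aba->; abb->; bbb->ba

  | abbabab => abab => b
  | aababbba => abbba => ba
  | baaabbaaabba => babaaabba => baabba => bba
  | bbbbbaabaa => babbaabaa => baabaa => baa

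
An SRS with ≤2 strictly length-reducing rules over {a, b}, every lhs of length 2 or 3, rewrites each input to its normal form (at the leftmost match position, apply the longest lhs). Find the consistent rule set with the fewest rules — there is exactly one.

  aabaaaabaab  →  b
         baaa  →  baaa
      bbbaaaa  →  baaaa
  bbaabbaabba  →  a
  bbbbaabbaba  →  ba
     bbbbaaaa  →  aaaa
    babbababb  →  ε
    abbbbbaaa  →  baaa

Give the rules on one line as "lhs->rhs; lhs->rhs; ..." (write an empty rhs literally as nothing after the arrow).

ab->b; bb->

  | aabaaaabaab => abaaaabaab => baaaabaab => baaabaab => baabaab => babaab => bbaab => aab => ab => b
  | baaa
  | bbbaaaa => baaaa
  | bbaabbaabba => aabbaabba => abbaabba => bbaabba => aabba => abba => bba => a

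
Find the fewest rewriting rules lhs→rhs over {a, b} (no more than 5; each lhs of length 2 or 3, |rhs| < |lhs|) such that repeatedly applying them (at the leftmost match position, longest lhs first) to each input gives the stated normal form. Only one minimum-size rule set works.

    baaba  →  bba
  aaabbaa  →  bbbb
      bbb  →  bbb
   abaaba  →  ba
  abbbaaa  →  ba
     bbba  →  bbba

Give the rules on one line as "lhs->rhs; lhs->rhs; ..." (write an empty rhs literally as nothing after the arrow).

  | baaba => baba => bba
  | aaabbaa => babbaa => bbbaa => bbbb
  | bbb
  | abaaba => ababa => abba => aaa => ba

aa->b; aab->ab; abb->aa; bab->bb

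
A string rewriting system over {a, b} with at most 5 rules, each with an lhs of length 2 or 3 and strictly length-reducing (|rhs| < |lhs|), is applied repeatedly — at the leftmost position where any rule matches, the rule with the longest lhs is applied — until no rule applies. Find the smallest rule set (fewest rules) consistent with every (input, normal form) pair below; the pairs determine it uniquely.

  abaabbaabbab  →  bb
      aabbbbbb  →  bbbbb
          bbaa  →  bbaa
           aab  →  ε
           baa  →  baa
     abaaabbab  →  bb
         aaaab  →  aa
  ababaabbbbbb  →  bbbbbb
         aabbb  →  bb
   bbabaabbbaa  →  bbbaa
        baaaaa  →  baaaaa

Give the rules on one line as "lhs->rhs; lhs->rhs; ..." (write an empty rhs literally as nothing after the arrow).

aab->; ab->b; aba->; abb->

  | abaabbaabbab => abbaabbab => aabbab => bab => bb
  | aabbbbbb => bbbbb
  | bbaa
  | aab => ε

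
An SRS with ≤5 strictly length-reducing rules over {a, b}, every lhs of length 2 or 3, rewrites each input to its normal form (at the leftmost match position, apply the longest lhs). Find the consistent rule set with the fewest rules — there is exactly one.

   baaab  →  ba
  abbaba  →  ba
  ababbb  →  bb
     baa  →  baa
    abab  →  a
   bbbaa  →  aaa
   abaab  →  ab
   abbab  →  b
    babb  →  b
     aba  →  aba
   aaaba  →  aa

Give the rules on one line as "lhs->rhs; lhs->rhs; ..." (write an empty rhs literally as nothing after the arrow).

aab->; abb->bb; bab->; bbb->a

  | baaab => ba
  | abbaba => bbaba => ba
  | ababbb => abb => bb
  | baa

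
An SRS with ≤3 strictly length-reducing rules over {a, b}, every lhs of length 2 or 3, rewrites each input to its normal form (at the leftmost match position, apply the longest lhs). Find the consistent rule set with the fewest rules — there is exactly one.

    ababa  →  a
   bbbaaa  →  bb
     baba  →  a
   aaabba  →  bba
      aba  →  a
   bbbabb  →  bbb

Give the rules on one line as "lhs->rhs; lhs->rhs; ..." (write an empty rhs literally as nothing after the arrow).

aaa->ab; ab->; bab->

  | ababa => aba => a
  | bbbaaa => bbbab => bb
  | baba => a
  | aaabba => abbba => bba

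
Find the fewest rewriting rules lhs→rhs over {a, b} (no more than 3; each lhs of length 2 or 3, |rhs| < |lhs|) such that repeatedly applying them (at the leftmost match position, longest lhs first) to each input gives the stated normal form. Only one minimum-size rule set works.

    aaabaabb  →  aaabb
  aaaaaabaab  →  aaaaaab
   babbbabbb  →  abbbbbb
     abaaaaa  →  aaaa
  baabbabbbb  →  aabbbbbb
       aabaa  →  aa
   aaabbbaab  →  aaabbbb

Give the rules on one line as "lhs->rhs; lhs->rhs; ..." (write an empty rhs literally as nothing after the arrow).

aba->; ba->a; bba->bb

  | aaabaabb => aaabb
  | aaaaaabaab => aaaaaab
  | babbbabbb => abbbabbb => abbbbbb
  | abaaaaa => aaaa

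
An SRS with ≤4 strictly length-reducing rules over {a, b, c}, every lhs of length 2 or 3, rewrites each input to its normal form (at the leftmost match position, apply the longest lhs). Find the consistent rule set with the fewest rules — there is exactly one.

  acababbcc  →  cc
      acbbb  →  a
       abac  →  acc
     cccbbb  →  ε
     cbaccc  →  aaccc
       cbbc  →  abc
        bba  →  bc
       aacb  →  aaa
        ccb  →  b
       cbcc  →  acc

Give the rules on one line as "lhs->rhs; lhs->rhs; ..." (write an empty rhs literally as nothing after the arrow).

  | acababbcc => abbabbcc => abbcc => cc
  | acbbb => aabb => a
  | abac => acc
  | cccbbb => ccabb => cbbb => abb => ε

abb->; ba->c; ca->b; cb->a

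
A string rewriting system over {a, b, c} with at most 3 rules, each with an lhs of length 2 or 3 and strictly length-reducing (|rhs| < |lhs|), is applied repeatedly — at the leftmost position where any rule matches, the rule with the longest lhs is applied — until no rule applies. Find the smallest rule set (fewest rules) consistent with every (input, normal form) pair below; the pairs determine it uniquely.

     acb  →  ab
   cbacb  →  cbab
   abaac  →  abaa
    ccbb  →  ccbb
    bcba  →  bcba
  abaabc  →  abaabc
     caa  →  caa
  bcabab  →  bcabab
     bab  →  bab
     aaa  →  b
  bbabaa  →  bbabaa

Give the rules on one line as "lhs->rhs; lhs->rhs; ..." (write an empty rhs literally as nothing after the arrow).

aaa->b; ac->a

  | acb => ab
  | cbacb => cbab
  | abaac => abaa
  | ccbb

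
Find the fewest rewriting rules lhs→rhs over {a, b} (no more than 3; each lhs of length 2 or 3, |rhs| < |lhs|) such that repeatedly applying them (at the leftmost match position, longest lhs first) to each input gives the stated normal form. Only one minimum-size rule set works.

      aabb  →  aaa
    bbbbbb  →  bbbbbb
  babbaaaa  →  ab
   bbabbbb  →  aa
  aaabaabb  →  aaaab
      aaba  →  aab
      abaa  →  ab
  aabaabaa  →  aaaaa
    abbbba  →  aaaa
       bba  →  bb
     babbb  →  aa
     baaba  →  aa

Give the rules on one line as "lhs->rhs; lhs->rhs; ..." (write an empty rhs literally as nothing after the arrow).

  | aabb => aaa
  | bbbbbb
  | babbaaaa => abaaaa => abaaa => abaa => aba => ab
  | bbabbbb => babbb => abb => aa

abb->aa; ba->b; bab->a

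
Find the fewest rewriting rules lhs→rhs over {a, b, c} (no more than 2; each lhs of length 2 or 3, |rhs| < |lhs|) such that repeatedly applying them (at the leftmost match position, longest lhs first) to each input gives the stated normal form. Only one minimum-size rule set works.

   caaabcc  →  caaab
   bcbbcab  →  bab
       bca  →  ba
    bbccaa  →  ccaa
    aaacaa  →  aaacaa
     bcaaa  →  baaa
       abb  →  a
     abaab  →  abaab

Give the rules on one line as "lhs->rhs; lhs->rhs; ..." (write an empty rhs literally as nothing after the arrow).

  | caaabcc => caaabc => caaab
  | bcbbcab => bbbcab => bcab => bab
  | bca => ba
  | bbccaa => ccaa

bb->; bc->b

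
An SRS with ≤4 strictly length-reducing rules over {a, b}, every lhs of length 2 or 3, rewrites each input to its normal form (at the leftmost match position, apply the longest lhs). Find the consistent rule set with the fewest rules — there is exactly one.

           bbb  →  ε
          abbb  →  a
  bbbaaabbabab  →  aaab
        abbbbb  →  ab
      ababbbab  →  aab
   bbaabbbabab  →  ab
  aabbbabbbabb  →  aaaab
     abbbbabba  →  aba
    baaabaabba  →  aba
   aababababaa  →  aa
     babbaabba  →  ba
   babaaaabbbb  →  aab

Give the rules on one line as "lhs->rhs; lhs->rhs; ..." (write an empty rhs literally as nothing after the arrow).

baa->; bab->b; bb->b; bbb->

  | bbb => ε
  | abbb => a
  | bbbaaabbabab => aaabbabab => aaababab => aaabab => aaab
  | abbbbb => abb => ab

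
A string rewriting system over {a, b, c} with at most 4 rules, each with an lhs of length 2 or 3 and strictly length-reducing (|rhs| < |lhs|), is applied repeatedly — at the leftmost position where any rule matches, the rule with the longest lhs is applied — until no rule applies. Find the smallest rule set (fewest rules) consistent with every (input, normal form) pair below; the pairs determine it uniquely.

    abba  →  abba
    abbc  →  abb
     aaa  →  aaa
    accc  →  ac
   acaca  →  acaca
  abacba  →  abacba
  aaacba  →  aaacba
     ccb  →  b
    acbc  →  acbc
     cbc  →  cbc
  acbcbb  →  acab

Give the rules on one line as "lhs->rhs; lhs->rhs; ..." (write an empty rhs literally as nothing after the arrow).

  | abba
  | abbc => abb
  | aaa
  | accc => ac

bbc->bb; bcb->a; cc->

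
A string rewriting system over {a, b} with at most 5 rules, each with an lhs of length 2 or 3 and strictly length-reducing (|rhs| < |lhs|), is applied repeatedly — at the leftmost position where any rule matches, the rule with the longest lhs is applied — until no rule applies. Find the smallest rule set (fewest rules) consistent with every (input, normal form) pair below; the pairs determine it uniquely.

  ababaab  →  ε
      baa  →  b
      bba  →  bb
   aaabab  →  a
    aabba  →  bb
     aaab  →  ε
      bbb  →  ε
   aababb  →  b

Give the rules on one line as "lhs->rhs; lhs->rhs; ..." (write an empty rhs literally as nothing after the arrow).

aaa->bb; ab->a; ba->b; bbb->

  | ababaab => aabaab => aaaab => bbab => bbb => ε
  | baa => ba => b
  | bba => bb
  | aaabab => bbbab => ab => a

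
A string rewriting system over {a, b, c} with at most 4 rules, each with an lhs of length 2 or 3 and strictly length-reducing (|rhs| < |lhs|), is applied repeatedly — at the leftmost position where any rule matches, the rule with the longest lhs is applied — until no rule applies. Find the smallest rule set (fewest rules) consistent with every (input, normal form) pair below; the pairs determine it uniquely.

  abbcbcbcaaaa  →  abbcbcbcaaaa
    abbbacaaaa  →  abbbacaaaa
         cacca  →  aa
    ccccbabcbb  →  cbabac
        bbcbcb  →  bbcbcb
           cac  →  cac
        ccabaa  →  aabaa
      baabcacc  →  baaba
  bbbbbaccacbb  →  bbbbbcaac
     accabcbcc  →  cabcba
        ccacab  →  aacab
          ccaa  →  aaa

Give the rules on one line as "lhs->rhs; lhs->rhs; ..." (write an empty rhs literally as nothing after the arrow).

acc->c; cbb->ac; cc->a

  | abbcbcbcaaaa
  | abbbacaaaa
  | cacca => cca => aa
  | ccccbabcbb => accbabcbb => cbabcbb => cbabac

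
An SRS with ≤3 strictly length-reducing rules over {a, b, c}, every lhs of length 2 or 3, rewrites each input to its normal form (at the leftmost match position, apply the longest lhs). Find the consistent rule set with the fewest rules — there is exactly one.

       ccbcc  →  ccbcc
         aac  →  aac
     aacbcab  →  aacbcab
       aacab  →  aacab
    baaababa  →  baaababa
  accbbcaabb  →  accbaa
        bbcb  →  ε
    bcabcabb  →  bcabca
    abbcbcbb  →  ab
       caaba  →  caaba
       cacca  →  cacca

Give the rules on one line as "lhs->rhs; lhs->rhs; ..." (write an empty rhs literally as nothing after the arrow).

  | ccbcc
  | aac
  | aacbcab
  | aacab

bb->; bbc->b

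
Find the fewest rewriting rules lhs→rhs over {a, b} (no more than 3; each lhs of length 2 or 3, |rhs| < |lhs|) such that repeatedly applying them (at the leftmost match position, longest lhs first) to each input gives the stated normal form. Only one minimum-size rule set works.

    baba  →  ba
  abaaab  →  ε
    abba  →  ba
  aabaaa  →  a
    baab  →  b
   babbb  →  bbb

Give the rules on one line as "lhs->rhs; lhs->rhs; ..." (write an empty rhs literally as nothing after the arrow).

  | baba => ba
  | abaaab => aaab => aab => ab => ε
  | abba => ba
  | aabaaa => abaaa => aaa => aa => a

aa->a; ab->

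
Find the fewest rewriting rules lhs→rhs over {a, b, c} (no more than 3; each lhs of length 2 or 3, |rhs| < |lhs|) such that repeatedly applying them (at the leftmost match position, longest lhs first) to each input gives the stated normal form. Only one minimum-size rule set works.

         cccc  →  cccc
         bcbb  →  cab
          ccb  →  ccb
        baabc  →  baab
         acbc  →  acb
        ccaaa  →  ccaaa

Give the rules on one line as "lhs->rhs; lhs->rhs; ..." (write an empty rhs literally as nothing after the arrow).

bc->b; bcb->ca

  | cccc
  | bcbb => cab
  | ccb
  | baabc => baab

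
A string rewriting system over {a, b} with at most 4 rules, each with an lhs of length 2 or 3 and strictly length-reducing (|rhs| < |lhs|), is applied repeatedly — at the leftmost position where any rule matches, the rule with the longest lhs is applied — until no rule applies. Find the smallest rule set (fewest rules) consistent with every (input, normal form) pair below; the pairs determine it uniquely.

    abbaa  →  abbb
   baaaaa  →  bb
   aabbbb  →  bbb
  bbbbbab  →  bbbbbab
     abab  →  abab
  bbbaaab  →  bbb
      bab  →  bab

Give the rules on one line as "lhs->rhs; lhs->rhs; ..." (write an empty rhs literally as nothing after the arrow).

aa->b; aaa->aa; aab->

  | abbaa => abbb
  | baaaaa => baaaa => baaa => baa => bb
  | aabbbb => bbb
  | bbbbbab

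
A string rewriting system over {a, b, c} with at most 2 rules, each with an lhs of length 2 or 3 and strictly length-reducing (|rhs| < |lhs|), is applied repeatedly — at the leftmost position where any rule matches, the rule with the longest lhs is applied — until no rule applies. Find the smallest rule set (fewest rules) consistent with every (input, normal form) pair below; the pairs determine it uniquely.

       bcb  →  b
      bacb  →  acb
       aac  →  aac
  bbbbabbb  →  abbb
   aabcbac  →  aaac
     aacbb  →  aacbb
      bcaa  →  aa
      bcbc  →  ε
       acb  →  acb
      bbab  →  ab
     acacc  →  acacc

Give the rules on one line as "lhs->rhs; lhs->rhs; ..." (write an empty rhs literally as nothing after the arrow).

ba->a; bc->

  | bcb => b
  | bacb => acb
  | aac
  | bbbbabbb => bbbabbb => bbabbb => babbb => abbb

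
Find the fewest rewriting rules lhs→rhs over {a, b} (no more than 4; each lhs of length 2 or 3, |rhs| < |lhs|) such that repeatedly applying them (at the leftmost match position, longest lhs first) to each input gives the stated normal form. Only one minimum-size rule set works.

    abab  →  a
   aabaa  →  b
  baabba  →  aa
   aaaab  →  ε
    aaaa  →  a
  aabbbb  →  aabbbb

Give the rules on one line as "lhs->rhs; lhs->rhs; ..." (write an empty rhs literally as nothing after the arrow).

  | abab => a
  | aabaa => aaa => b
  | baabba => abba => aba => aa
  | aaaab => bab => ε

aaa->b; ba->a; baa->a; bab->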